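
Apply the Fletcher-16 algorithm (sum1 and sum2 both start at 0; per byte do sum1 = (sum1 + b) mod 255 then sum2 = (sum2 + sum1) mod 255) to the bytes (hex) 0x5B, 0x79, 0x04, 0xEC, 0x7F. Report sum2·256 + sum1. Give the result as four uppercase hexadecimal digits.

Running sums (mod 255):
  after byte 0 (0x5B): sum1=91, sum2=91
  after byte 1 (0x79): sum1=212, sum2=48
  after byte 2 (0x04): sum1=216, sum2=9
  after byte 3 (0xEC): sum1=197, sum2=206
  after byte 4 (0x7F): sum1=69, sum2=20
Checksum = sum2·256 + sum1 = 20·256 + 69 = 5189 = 0x1445.

1445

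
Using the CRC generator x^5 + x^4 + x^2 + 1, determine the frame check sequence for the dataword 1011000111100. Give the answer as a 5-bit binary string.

Append 5 zeros: 101100011110000000. Divide by 110101 (XOR where the leading bit is 1):
  pos 0: 101100 XOR 110101 = 011001
  pos 1: 110010 XOR 110101 = 000111
  pos 4: 111111 XOR 110101 = 001010
  pos 6: 101010 XOR 110101 = 011111
  pos 7: 111110 XOR 110101 = 001011
  pos 9: 101100 XOR 110101 = 011001
  pos 10: 110010 XOR 110101 = 000111
Remainder (last 5 bits) = 11100. This is the CRC / FCS.

11100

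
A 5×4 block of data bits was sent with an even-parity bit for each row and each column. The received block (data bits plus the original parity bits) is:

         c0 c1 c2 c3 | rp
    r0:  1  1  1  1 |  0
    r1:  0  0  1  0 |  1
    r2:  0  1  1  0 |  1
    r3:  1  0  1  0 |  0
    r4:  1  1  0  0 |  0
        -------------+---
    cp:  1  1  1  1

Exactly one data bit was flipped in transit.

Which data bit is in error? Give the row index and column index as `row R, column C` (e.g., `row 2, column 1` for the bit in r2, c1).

Recompute each row's even parity and compare to rp:
  r0: data parity 0, sent rp 0 → ok
  r1: data parity 1, sent rp 1 → ok
  r2: data parity 0, sent rp 1 → mismatch
  r3: data parity 0, sent rp 0 → ok
  r4: data parity 0, sent rp 0 → ok
Recompute each column's even parity and compare to cp:
  c0: data parity 1, sent cp 1 → ok
  c1: data parity 1, sent cp 1 → ok
  c2: data parity 0, sent cp 1 → mismatch
  c3: data parity 1, sent cp 1 → ok
Exactly one row (r2) and one column (c2) fail → the flipped bit is at their intersection.

row 2, column 2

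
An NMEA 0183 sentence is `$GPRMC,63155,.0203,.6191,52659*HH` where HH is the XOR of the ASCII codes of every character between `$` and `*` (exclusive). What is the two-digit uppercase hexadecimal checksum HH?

4C

XOR the ASCII codes of the payload characters:
  'G' = 0x47 → acc = 0x47
  'P' = 0x50 → acc = 0x17
  'R' = 0x52 → acc = 0x45
  'M' = 0x4D → acc = 0x08
  'C' = 0x43 → acc = 0x4B
  ',' = 0x2C → acc = 0x67
  '6' = 0x36 → acc = 0x51
  '3' = 0x33 → acc = 0x62
  '1' = 0x31 → acc = 0x53
  '5' = 0x35 → acc = 0x66
  '5' = 0x35 → acc = 0x53
  ',' = 0x2C → acc = 0x7F
  '.' = 0x2E → acc = 0x51
  '0' = 0x30 → acc = 0x61
  '2' = 0x32 → acc = 0x53
  '0' = 0x30 → acc = 0x63
  '3' = 0x33 → acc = 0x50
  ',' = 0x2C → acc = 0x7C
  '.' = 0x2E → acc = 0x52
  '6' = 0x36 → acc = 0x64
  '1' = 0x31 → acc = 0x55
  '9' = 0x39 → acc = 0x6C
  '1' = 0x31 → acc = 0x5D
  ',' = 0x2C → acc = 0x71
  '5' = 0x35 → acc = 0x44
  '2' = 0x32 → acc = 0x76
  '6' = 0x36 → acc = 0x40
  '5' = 0x35 → acc = 0x75
  '9' = 0x39 → acc = 0x4C
Checksum = 0x4C.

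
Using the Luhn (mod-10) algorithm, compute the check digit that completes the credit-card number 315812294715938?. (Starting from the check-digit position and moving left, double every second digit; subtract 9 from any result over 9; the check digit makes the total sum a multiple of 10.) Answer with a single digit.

6

Partial digits right→left: 8 3 9 5 1 7 4 9 2 2 1 8 5 1 3
Double every second digit counting from the check-digit position (so the 1st, 3rd, 5th, ... of the partial from the right).
  doubled (with −9 where >9): 7 9 2 8 4 2 1 6 → sum 39
  kept as-is: 3 5 7 9 2 8 1 → sum 35
Total = 39 + 35 = 74.
Check digit = (10 − (74 mod 10)) mod 10 = 6.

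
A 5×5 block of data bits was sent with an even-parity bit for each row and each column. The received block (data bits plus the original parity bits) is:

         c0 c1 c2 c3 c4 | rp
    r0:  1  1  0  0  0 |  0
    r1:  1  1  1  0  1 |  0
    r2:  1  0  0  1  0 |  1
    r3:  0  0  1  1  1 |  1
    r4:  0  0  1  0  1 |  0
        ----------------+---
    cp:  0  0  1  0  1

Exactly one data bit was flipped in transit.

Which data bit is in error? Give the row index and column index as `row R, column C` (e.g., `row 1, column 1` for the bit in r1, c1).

Recompute each row's even parity and compare to rp:
  r0: data parity 0, sent rp 0 → ok
  r1: data parity 0, sent rp 0 → ok
  r2: data parity 0, sent rp 1 → mismatch
  r3: data parity 1, sent rp 1 → ok
  r4: data parity 0, sent rp 0 → ok
Recompute each column's even parity and compare to cp:
  c0: data parity 1, sent cp 0 → mismatch
  c1: data parity 0, sent cp 0 → ok
  c2: data parity 1, sent cp 1 → ok
  c3: data parity 0, sent cp 0 → ok
  c4: data parity 1, sent cp 1 → ok
Exactly one row (r2) and one column (c0) fail → the flipped bit is at their intersection.

row 2, column 0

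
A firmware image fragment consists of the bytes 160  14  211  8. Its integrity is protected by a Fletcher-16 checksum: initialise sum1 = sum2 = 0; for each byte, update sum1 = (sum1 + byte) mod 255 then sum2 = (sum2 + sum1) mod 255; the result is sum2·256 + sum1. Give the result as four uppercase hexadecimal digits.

Running sums (mod 255):
  after byte 0 (160): sum1=160, sum2=160
  after byte 1 (14): sum1=174, sum2=79
  after byte 2 (211): sum1=130, sum2=209
  after byte 3 (8): sum1=138, sum2=92
Checksum = sum2·256 + sum1 = 92·256 + 138 = 23690 = 0x5C8A.

5C8A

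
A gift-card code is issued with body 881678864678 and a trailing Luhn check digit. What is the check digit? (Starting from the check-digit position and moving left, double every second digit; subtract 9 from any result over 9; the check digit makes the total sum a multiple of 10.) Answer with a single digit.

Partial digits right→left: 8 7 6 4 6 8 8 7 6 1 8 8
Double every second digit counting from the check-digit position (so the 1st, 3rd, 5th, ... of the partial from the right).
  doubled (with −9 where >9): 7 3 3 7 3 7 → sum 30
  kept as-is: 7 4 8 7 1 8 → sum 35
Total = 30 + 35 = 65.
Check digit = (10 − (65 mod 10)) mod 10 = 5.

5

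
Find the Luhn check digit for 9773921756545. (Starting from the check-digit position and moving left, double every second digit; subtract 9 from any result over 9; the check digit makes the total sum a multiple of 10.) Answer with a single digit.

Partial digits right→left: 5 4 5 6 5 7 1 2 9 3 7 7 9
Double every second digit counting from the check-digit position (so the 1st, 3rd, 5th, ... of the partial from the right).
  doubled (with −9 where >9): 1 1 1 2 9 5 9 → sum 28
  kept as-is: 4 6 7 2 3 7 → sum 29
Total = 28 + 29 = 57.
Check digit = (10 − (57 mod 10)) mod 10 = 3.

3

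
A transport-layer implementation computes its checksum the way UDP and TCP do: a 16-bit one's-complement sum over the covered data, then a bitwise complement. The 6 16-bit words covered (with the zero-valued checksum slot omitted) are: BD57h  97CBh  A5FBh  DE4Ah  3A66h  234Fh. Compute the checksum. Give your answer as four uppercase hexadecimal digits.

C8E0

One's-complement addition (fold any carry out of bit 15 back into bit 0):
  0xBD57 + 0x97CB = 0x15522 → wrap carry → 0x5523
  0x5523 + 0xA5FB = 0x0FB1E
  0xFB1E + 0xDE4A = 0x1D968 → wrap carry → 0xD969
  0xD969 + 0x3A66 = 0x113CF → wrap carry → 0x13D0
  0x13D0 + 0x234F = 0x0371F
One's-complement sum = 0x371F.
Checksum = ~0x371F & 0xFFFF = 0xC8E0.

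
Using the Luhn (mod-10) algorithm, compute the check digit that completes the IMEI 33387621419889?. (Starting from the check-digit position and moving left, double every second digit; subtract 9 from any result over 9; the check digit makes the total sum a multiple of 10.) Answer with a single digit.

8

Partial digits right→left: 9 8 8 9 1 4 1 2 6 7 8 3 3 3
Double every second digit counting from the check-digit position (so the 1st, 3rd, 5th, ... of the partial from the right).
  doubled (with −9 where >9): 9 7 2 2 3 7 6 → sum 36
  kept as-is: 8 9 4 2 7 3 3 → sum 36
Total = 36 + 36 = 72.
Check digit = (10 − (72 mod 10)) mod 10 = 8.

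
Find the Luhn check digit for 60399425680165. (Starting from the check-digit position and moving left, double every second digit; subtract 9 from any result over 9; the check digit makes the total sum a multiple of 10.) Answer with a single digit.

0

Partial digits right→left: 5 6 1 0 8 6 5 2 4 9 9 3 0 6
Double every second digit counting from the check-digit position (so the 1st, 3rd, 5th, ... of the partial from the right).
  doubled (with −9 where >9): 1 2 7 1 8 9 0 → sum 28
  kept as-is: 6 0 6 2 9 3 6 → sum 32
Total = 28 + 32 = 60.
Check digit = (10 − (60 mod 10)) mod 10 = 0.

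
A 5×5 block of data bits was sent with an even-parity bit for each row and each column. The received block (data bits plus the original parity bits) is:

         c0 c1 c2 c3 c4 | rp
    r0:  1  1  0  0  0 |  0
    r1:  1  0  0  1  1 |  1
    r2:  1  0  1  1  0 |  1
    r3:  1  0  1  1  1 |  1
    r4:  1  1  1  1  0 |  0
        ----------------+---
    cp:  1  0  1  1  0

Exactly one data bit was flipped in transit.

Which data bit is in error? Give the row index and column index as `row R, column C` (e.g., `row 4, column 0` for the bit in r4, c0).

Recompute each row's even parity and compare to rp:
  r0: data parity 0, sent rp 0 → ok
  r1: data parity 1, sent rp 1 → ok
  r2: data parity 1, sent rp 1 → ok
  r3: data parity 0, sent rp 1 → mismatch
  r4: data parity 0, sent rp 0 → ok
Recompute each column's even parity and compare to cp:
  c0: data parity 1, sent cp 1 → ok
  c1: data parity 0, sent cp 0 → ok
  c2: data parity 1, sent cp 1 → ok
  c3: data parity 0, sent cp 1 → mismatch
  c4: data parity 0, sent cp 0 → ok
Exactly one row (r3) and one column (c3) fail → the flipped bit is at their intersection.

row 3, column 3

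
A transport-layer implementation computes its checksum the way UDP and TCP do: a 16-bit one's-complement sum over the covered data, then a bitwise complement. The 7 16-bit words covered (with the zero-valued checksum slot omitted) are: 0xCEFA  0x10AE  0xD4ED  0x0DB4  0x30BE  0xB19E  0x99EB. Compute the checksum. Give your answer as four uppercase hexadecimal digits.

One's-complement addition (fold any carry out of bit 15 back into bit 0):
  0xCEFA + 0x10AE = 0x0DFA8
  0xDFA8 + 0xD4ED = 0x1B495 → wrap carry → 0xB496
  0xB496 + 0x0DB4 = 0x0C24A
  0xC24A + 0x30BE = 0x0F308
  0xF308 + 0xB19E = 0x1A4A6 → wrap carry → 0xA4A7
  0xA4A7 + 0x99EB = 0x13E92 → wrap carry → 0x3E93
One's-complement sum = 0x3E93.
Checksum = ~0x3E93 & 0xFFFF = 0xC16C.

C16C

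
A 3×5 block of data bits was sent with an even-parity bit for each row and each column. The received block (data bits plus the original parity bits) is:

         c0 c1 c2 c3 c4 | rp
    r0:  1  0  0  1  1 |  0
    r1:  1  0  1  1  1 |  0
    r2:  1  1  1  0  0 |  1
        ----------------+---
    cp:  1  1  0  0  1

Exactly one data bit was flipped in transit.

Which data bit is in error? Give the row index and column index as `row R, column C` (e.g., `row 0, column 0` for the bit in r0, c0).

row 0, column 4

Recompute each row's even parity and compare to rp:
  r0: data parity 1, sent rp 0 → mismatch
  r1: data parity 0, sent rp 0 → ok
  r2: data parity 1, sent rp 1 → ok
Recompute each column's even parity and compare to cp:
  c0: data parity 1, sent cp 1 → ok
  c1: data parity 1, sent cp 1 → ok
  c2: data parity 0, sent cp 0 → ok
  c3: data parity 0, sent cp 0 → ok
  c4: data parity 0, sent cp 1 → mismatch
Exactly one row (r0) and one column (c4) fail → the flipped bit is at their intersection.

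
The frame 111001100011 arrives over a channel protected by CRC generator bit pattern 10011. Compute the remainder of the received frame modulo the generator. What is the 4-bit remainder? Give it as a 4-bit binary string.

1010

Modulo-2 division of 111001100011 by 10011:
  pos 0: 11100 XOR 10011 = 01111
  pos 1: 11111 XOR 10011 = 01100
  pos 2: 11001 XOR 10011 = 01010
  pos 3: 10100 XOR 10011 = 00111
  pos 5: 11100 XOR 10011 = 01111
  pos 6: 11111 XOR 10011 = 01100
  pos 7: 11001 XOR 10011 = 01010
Remainder = 1010 (nonzero — an error is detected).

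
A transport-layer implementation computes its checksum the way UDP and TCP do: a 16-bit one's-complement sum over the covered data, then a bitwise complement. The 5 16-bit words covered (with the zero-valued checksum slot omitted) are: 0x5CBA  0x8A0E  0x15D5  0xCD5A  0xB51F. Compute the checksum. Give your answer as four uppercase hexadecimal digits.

80E7

One's-complement addition (fold any carry out of bit 15 back into bit 0):
  0x5CBA + 0x8A0E = 0x0E6C8
  0xE6C8 + 0x15D5 = 0x0FC9D
  0xFC9D + 0xCD5A = 0x1C9F7 → wrap carry → 0xC9F8
  0xC9F8 + 0xB51F = 0x17F17 → wrap carry → 0x7F18
One's-complement sum = 0x7F18.
Checksum = ~0x7F18 & 0xFFFF = 0x80E7.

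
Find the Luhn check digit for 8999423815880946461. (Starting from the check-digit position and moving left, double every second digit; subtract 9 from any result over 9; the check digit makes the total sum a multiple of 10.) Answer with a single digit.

Partial digits right→left: 1 6 4 6 4 9 0 8 8 5 1 8 3 2 4 9 9 9 8
Double every second digit counting from the check-digit position (so the 1st, 3rd, 5th, ... of the partial from the right).
  doubled (with −9 where >9): 2 8 8 0 7 2 6 8 9 7 → sum 57
  kept as-is: 6 6 9 8 5 8 2 9 9 → sum 62
Total = 57 + 62 = 119.
Check digit = (10 − (119 mod 10)) mod 10 = 1.

1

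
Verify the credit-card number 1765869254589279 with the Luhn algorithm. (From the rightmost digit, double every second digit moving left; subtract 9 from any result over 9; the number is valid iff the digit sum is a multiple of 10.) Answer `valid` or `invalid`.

From the right, keep odd positions and double even positions (subtract 9 from any doubled value over 9):
  doubled (positions 2,4,...): 5 9 1 1 9 7 3 2 → sum 37
  kept (positions 1,3,...): 9 2 8 4 2 6 5 7 → sum 43
Total = 80.
80 mod 10 = 0, so the number is valid.

valid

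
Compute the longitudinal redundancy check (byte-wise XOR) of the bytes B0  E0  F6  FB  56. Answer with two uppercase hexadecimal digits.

XOR the bytes together:
  start with 0xB0
  0xB0 ⊕ 0xE0 = 0x50
  0x50 ⊕ 0xF6 = 0xA6
  0xA6 ⊕ 0xFB = 0x5D
  0x5D ⊕ 0x56 = 0x0B

0B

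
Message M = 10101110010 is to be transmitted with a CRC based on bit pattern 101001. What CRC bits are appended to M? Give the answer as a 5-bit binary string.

00000

Append 5 zeros: 1010111001000000. Divide by 101001 (XOR where the leading bit is 1):
  pos 0: 101011 XOR 101001 = 000010
  pos 4: 101001 XOR 101001 = 000000
Remainder (last 5 bits) = 00000. This is the CRC / FCS.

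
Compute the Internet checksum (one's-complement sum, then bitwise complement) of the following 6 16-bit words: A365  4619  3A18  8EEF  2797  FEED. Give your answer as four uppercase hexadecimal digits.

One's-complement addition (fold any carry out of bit 15 back into bit 0):
  0xA365 + 0x4619 = 0x0E97E
  0xE97E + 0x3A18 = 0x12396 → wrap carry → 0x2397
  0x2397 + 0x8EEF = 0x0B286
  0xB286 + 0x2797 = 0x0DA1D
  0xDA1D + 0xFEED = 0x1D90A → wrap carry → 0xD90B
One's-complement sum = 0xD90B.
Checksum = ~0xD90B & 0xFFFF = 0x26F4.

26F4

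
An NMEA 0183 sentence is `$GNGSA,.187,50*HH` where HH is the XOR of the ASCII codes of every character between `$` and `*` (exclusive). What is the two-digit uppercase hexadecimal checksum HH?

49

XOR the ASCII codes of the payload characters:
  'G' = 0x47 → acc = 0x47
  'N' = 0x4E → acc = 0x09
  'G' = 0x47 → acc = 0x4E
  'S' = 0x53 → acc = 0x1D
  'A' = 0x41 → acc = 0x5C
  ',' = 0x2C → acc = 0x70
  '.' = 0x2E → acc = 0x5E
  '1' = 0x31 → acc = 0x6F
  '8' = 0x38 → acc = 0x57
  '7' = 0x37 → acc = 0x60
  ',' = 0x2C → acc = 0x4C
  '5' = 0x35 → acc = 0x79
  '0' = 0x30 → acc = 0x49
Checksum = 0x49.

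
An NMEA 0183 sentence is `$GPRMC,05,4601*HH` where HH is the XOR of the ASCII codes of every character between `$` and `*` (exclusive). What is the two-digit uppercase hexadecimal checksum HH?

4D

XOR the ASCII codes of the payload characters:
  'G' = 0x47 → acc = 0x47
  'P' = 0x50 → acc = 0x17
  'R' = 0x52 → acc = 0x45
  'M' = 0x4D → acc = 0x08
  'C' = 0x43 → acc = 0x4B
  ',' = 0x2C → acc = 0x67
  '0' = 0x30 → acc = 0x57
  '5' = 0x35 → acc = 0x62
  ',' = 0x2C → acc = 0x4E
  '4' = 0x34 → acc = 0x7A
  '6' = 0x36 → acc = 0x4C
  '0' = 0x30 → acc = 0x7C
  '1' = 0x31 → acc = 0x4D
Checksum = 0x4D.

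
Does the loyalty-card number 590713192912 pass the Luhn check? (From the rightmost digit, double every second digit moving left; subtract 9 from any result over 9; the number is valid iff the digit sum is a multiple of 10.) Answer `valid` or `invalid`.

From the right, keep odd positions and double even positions (subtract 9 from any doubled value over 9):
  doubled (positions 2,4,...): 2 4 2 2 0 1 → sum 11
  kept (positions 1,3,...): 2 9 9 3 7 9 → sum 39
Total = 50.
50 mod 10 = 0, so the number is valid.

valid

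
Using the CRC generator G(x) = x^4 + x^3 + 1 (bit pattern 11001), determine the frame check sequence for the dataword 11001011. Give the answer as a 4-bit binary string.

Append 4 zeros: 110010110000. Divide by 11001 (XOR where the leading bit is 1):
  pos 0: 11001 XOR 11001 = 00000
  pos 6: 11000 XOR 11001 = 00001
Remainder (last 4 bits) = 0010. This is the CRC / FCS.

0010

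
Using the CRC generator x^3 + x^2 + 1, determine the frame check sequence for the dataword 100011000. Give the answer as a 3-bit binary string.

Append 3 zeros: 100011000000. Divide by 1101 (XOR where the leading bit is 1):
  pos 0: 1000 XOR 1101 = 0101
  pos 1: 1011 XOR 1101 = 0110
  pos 2: 1101 XOR 1101 = 0000
Remainder (last 3 bits) = 000. This is the CRC / FCS.

000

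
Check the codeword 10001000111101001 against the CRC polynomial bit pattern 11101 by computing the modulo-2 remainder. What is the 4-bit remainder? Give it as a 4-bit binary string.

Modulo-2 division of 10001000111101001 by 11101:
  pos 0: 10001 XOR 11101 = 01100
  pos 1: 11000 XOR 11101 = 00101
  pos 3: 10100 XOR 11101 = 01001
  pos 4: 10011 XOR 11101 = 01110
  pos 5: 11101 XOR 11101 = 00000
  pos 10: 11010 XOR 11101 = 00111
  pos 12: 11101 XOR 11101 = 00000
Remainder = 0000 (zero — the frame passes the CRC check).

0000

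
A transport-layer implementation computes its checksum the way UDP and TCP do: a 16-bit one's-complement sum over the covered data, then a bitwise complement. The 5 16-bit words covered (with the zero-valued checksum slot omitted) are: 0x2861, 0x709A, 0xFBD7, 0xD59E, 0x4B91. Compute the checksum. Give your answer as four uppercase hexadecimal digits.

One's-complement addition (fold any carry out of bit 15 back into bit 0):
  0x2861 + 0x709A = 0x098FB
  0x98FB + 0xFBD7 = 0x194D2 → wrap carry → 0x94D3
  0x94D3 + 0xD59E = 0x16A71 → wrap carry → 0x6A72
  0x6A72 + 0x4B91 = 0x0B603
One's-complement sum = 0xB603.
Checksum = ~0xB603 & 0xFFFF = 0x49FC.

49FC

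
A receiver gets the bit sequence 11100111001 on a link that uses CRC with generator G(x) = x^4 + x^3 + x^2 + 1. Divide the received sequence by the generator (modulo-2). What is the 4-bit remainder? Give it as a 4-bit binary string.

Modulo-2 division of 11100111001 by 11101:
  pos 0: 11100 XOR 11101 = 00001
  pos 4: 11110 XOR 11101 = 00011
Remainder = 1101 (nonzero — an error is detected).

1101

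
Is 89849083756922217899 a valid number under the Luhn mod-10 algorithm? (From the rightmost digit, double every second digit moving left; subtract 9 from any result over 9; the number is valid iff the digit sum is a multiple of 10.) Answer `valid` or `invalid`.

From the right, keep odd positions and double even positions (subtract 9 from any doubled value over 9):
  doubled (positions 2,4,...): 9 5 4 4 3 5 7 9 7 7 → sum 60
  kept (positions 1,3,...): 9 8 1 2 9 5 3 0 4 9 → sum 50
Total = 110.
110 mod 10 = 0, so the number is valid.

valid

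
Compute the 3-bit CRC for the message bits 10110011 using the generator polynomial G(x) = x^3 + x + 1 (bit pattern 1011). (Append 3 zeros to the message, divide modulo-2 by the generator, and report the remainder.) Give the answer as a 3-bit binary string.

Append 3 zeros: 10110011000. Divide by 1011 (XOR where the leading bit is 1):
  pos 0: 1011 XOR 1011 = 0000
  pos 6: 1100 XOR 1011 = 0111
  pos 7: 1110 XOR 1011 = 0101
Remainder (last 3 bits) = 101. This is the CRC / FCS.

101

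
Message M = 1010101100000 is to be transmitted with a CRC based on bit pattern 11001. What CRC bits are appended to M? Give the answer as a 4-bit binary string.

Append 4 zeros: 10101011000000000. Divide by 11001 (XOR where the leading bit is 1):
  pos 0: 10101 XOR 11001 = 01100
  pos 1: 11000 XOR 11001 = 00001
  pos 5: 11100 XOR 11001 = 00101
  pos 7: 10100 XOR 11001 = 01101
  pos 8: 11010 XOR 11001 = 00011
  pos 11: 11000 XOR 11001 = 00001
Remainder (last 4 bits) = 0010. This is the CRC / FCS.

0010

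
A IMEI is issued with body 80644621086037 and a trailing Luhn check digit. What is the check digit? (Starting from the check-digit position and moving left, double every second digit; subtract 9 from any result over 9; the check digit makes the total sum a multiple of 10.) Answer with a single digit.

Partial digits right→left: 7 3 0 6 8 0 1 2 6 4 4 6 0 8
Double every second digit counting from the check-digit position (so the 1st, 3rd, 5th, ... of the partial from the right).
  doubled (with −9 where >9): 5 0 7 2 3 8 0 → sum 25
  kept as-is: 3 6 0 2 4 6 8 → sum 29
Total = 25 + 29 = 54.
Check digit = (10 − (54 mod 10)) mod 10 = 6.

6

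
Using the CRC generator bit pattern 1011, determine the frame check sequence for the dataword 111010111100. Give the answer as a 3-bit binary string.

001

Append 3 zeros: 111010111100000. Divide by 1011 (XOR where the leading bit is 1):
  pos 0: 1110 XOR 1011 = 0101
  pos 1: 1011 XOR 1011 = 0000
  pos 6: 1111 XOR 1011 = 0100
  pos 7: 1000 XOR 1011 = 0011
  pos 9: 1100 XOR 1011 = 0111
  pos 10: 1110 XOR 1011 = 0101
  pos 11: 1010 XOR 1011 = 0001
Remainder (last 3 bits) = 001. This is the CRC / FCS.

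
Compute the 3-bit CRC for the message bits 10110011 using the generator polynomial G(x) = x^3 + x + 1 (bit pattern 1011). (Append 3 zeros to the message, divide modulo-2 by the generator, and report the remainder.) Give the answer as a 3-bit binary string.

Append 3 zeros: 10110011000. Divide by 1011 (XOR where the leading bit is 1):
  pos 0: 1011 XOR 1011 = 0000
  pos 6: 1100 XOR 1011 = 0111
  pos 7: 1110 XOR 1011 = 0101
Remainder (last 3 bits) = 101. This is the CRC / FCS.

101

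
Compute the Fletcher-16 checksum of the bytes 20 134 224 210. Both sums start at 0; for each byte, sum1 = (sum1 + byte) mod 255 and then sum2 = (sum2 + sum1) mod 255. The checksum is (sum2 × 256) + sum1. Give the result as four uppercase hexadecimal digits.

Running sums (mod 255):
  after byte 0 (20): sum1=20, sum2=20
  after byte 1 (134): sum1=154, sum2=174
  after byte 2 (224): sum1=123, sum2=42
  after byte 3 (210): sum1=78, sum2=120
Checksum = sum2·256 + sum1 = 120·256 + 78 = 30798 = 0x784E.

784E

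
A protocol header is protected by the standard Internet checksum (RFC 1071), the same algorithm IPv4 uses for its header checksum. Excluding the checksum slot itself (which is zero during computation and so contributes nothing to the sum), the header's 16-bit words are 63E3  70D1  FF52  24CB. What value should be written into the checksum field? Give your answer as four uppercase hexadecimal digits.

One's-complement addition (fold any carry out of bit 15 back into bit 0):
  0x63E3 + 0x70D1 = 0x0D4B4
  0xD4B4 + 0xFF52 = 0x1D406 → wrap carry → 0xD407
  0xD407 + 0x24CB = 0x0F8D2
One's-complement sum = 0xF8D2.
Checksum = ~0xF8D2 & 0xFFFF = 0x072D.

072D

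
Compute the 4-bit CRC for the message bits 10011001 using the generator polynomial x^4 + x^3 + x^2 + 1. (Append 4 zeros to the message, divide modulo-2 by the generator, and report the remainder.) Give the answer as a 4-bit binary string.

Append 4 zeros: 100110010000. Divide by 11101 (XOR where the leading bit is 1):
  pos 0: 10011 XOR 11101 = 01110
  pos 1: 11100 XOR 11101 = 00001
  pos 5: 10100 XOR 11101 = 01001
  pos 6: 10010 XOR 11101 = 01111
  pos 7: 11110 XOR 11101 = 00011
Remainder (last 4 bits) = 0011. This is the CRC / FCS.

0011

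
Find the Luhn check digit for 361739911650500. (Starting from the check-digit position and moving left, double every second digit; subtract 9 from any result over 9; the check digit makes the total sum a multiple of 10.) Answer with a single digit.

Partial digits right→left: 0 0 5 0 5 6 1 1 9 9 3 7 1 6 3
Double every second digit counting from the check-digit position (so the 1st, 3rd, 5th, ... of the partial from the right).
  doubled (with −9 where >9): 0 1 1 2 9 6 2 6 → sum 27
  kept as-is: 0 0 6 1 9 7 6 → sum 29
Total = 27 + 29 = 56.
Check digit = (10 − (56 mod 10)) mod 10 = 4.

4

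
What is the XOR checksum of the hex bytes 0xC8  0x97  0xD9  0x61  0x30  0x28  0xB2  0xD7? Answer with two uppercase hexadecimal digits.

XOR the bytes together:
  start with 0xC8
  0xC8 ⊕ 0x97 = 0x5F
  0x5F ⊕ 0xD9 = 0x86
  0x86 ⊕ 0x61 = 0xE7
  0xE7 ⊕ 0x30 = 0xD7
  0xD7 ⊕ 0x28 = 0xFF
  0xFF ⊕ 0xB2 = 0x4D
  0x4D ⊕ 0xD7 = 0x9A

9A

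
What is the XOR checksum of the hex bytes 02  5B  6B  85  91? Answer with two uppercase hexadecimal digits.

26

XOR the bytes together:
  start with 0x02
  0x02 ⊕ 0x5B = 0x59
  0x59 ⊕ 0x6B = 0x32
  0x32 ⊕ 0x85 = 0xB7
  0xB7 ⊕ 0x91 = 0x26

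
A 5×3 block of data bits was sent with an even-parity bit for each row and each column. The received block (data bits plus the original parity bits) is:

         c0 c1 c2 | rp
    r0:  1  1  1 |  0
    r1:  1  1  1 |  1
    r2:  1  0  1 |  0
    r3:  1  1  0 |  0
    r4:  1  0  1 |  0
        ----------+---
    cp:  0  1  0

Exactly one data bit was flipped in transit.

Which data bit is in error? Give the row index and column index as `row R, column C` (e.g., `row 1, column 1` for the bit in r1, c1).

Recompute each row's even parity and compare to rp:
  r0: data parity 1, sent rp 0 → mismatch
  r1: data parity 1, sent rp 1 → ok
  r2: data parity 0, sent rp 0 → ok
  r3: data parity 0, sent rp 0 → ok
  r4: data parity 0, sent rp 0 → ok
Recompute each column's even parity and compare to cp:
  c0: data parity 1, sent cp 0 → mismatch
  c1: data parity 1, sent cp 1 → ok
  c2: data parity 0, sent cp 0 → ok
Exactly one row (r0) and one column (c0) fail → the flipped bit is at their intersection.

row 0, column 0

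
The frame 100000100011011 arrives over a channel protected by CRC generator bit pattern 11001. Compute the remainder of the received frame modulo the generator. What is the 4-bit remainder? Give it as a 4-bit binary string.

Modulo-2 division of 100000100011011 by 11001:
  pos 0: 10000 XOR 11001 = 01001
  pos 1: 10010 XOR 11001 = 01011
  pos 2: 10111 XOR 11001 = 01110
  pos 3: 11100 XOR 11001 = 00101
  pos 5: 10100 XOR 11001 = 01101
  pos 6: 11011 XOR 11001 = 00010
  pos 9: 10101 XOR 11001 = 01100
  pos 10: 11001 XOR 11001 = 00000
Remainder = 0000 (zero — the frame passes the CRC check).

0000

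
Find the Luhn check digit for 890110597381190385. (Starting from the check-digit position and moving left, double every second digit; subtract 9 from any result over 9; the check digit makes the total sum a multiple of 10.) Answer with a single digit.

8

Partial digits right→left: 5 8 3 0 9 1 1 8 3 7 9 5 0 1 1 0 9 8
Double every second digit counting from the check-digit position (so the 1st, 3rd, 5th, ... of the partial from the right).
  doubled (with −9 where >9): 1 6 9 2 6 9 0 2 9 → sum 44
  kept as-is: 8 0 1 8 7 5 1 0 8 → sum 38
Total = 44 + 38 = 82.
Check digit = (10 − (82 mod 10)) mod 10 = 8.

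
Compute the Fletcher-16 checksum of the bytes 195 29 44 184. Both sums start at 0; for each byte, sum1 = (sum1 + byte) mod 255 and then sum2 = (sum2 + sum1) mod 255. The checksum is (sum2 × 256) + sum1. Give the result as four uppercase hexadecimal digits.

Running sums (mod 255):
  after byte 0 (195): sum1=195, sum2=195
  after byte 1 (29): sum1=224, sum2=164
  after byte 2 (44): sum1=13, sum2=177
  after byte 3 (184): sum1=197, sum2=119
Checksum = sum2·256 + sum1 = 119·256 + 197 = 30661 = 0x77C5.

77C5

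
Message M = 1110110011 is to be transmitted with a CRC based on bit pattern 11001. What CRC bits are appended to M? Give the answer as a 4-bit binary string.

0001

Append 4 zeros: 11101100110000. Divide by 11001 (XOR where the leading bit is 1):
  pos 0: 11101 XOR 11001 = 00100
  pos 2: 10010 XOR 11001 = 01011
  pos 3: 10110 XOR 11001 = 01111
  pos 4: 11111 XOR 11001 = 00110
  pos 6: 11010 XOR 11001 = 00011
  pos 9: 11000 XOR 11001 = 00001
Remainder (last 4 bits) = 0001. This is the CRC / FCS.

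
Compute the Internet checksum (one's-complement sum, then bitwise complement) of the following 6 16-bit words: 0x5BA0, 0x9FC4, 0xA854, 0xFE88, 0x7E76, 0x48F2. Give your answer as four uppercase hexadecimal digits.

One's-complement addition (fold any carry out of bit 15 back into bit 0):
  0x5BA0 + 0x9FC4 = 0x0FB64
  0xFB64 + 0xA854 = 0x1A3B8 → wrap carry → 0xA3B9
  0xA3B9 + 0xFE88 = 0x1A241 → wrap carry → 0xA242
  0xA242 + 0x7E76 = 0x120B8 → wrap carry → 0x20B9
  0x20B9 + 0x48F2 = 0x069AB
One's-complement sum = 0x69AB.
Checksum = ~0x69AB & 0xFFFF = 0x9654.

9654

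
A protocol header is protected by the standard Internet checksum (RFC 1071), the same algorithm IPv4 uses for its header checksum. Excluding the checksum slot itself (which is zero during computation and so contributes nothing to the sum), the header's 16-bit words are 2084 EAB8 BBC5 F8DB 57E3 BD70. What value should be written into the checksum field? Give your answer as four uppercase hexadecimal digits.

One's-complement addition (fold any carry out of bit 15 back into bit 0):
  0x2084 + 0xEAB8 = 0x10B3C → wrap carry → 0x0B3D
  0x0B3D + 0xBBC5 = 0x0C702
  0xC702 + 0xF8DB = 0x1BFDD → wrap carry → 0xBFDE
  0xBFDE + 0x57E3 = 0x117C1 → wrap carry → 0x17C2
  0x17C2 + 0xBD70 = 0x0D532
One's-complement sum = 0xD532.
Checksum = ~0xD532 & 0xFFFF = 0x2ACD.

2ACD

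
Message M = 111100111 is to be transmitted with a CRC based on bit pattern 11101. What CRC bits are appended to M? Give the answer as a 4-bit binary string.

Append 4 zeros: 1111001110000. Divide by 11101 (XOR where the leading bit is 1):
  pos 0: 11110 XOR 11101 = 00011
  pos 3: 11011 XOR 11101 = 00110
  pos 5: 11010 XOR 11101 = 00111
  pos 7: 11100 XOR 11101 = 00001
Remainder (last 4 bits) = 0010. This is the CRC / FCS.

0010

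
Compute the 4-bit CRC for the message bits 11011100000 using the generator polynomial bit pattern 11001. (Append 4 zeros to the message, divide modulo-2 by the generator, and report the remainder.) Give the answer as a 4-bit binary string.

Append 4 zeros: 110111000000000. Divide by 11001 (XOR where the leading bit is 1):
  pos 0: 11011 XOR 11001 = 00010
  pos 3: 10100 XOR 11001 = 01101
  pos 4: 11010 XOR 11001 = 00011
  pos 7: 11000 XOR 11001 = 00001
Remainder (last 4 bits) = 1000. This is the CRC / FCS.

1000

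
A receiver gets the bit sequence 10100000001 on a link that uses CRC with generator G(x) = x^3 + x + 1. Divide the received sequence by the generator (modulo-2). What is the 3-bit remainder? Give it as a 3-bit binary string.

000

Modulo-2 division of 10100000001 by 1011:
  pos 0: 1010 XOR 1011 = 0001
  pos 3: 1000 XOR 1011 = 0011
  pos 5: 1100 XOR 1011 = 0111
  pos 6: 1110 XOR 1011 = 0101
  pos 7: 1011 XOR 1011 = 0000
Remainder = 000 (zero — the frame passes the CRC check).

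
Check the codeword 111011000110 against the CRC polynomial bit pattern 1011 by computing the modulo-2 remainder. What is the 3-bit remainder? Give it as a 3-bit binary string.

011

Modulo-2 division of 111011000110 by 1011:
  pos 0: 1110 XOR 1011 = 0101
  pos 1: 1011 XOR 1011 = 0000
  pos 5: 1000 XOR 1011 = 0011
  pos 7: 1111 XOR 1011 = 0100
  pos 8: 1000 XOR 1011 = 0011
Remainder = 011 (nonzero — an error is detected).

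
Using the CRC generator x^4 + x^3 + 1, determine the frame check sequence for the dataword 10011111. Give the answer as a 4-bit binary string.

Append 4 zeros: 100111110000. Divide by 11001 (XOR where the leading bit is 1):
  pos 0: 10011 XOR 11001 = 01010
  pos 1: 10101 XOR 11001 = 01100
  pos 2: 11001 XOR 11001 = 00000
  pos 7: 10000 XOR 11001 = 01001
Remainder (last 4 bits) = 1001. This is the CRC / FCS.

1001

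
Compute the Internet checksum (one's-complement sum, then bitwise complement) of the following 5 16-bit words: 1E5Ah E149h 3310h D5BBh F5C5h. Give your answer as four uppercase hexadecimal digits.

One's-complement addition (fold any carry out of bit 15 back into bit 0):
  0x1E5A + 0xE149 = 0x0FFA3
  0xFFA3 + 0x3310 = 0x132B3 → wrap carry → 0x32B4
  0x32B4 + 0xD5BB = 0x1086F → wrap carry → 0x0870
  0x0870 + 0xF5C5 = 0x0FE35
One's-complement sum = 0xFE35.
Checksum = ~0xFE35 & 0xFFFF = 0x01CA.

01CA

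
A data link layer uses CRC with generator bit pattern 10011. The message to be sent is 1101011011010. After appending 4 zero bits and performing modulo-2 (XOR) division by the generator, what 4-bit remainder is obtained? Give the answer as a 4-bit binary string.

1111

Append 4 zeros: 11010110110100000. Divide by 10011 (XOR where the leading bit is 1):
  pos 0: 11010 XOR 10011 = 01001
  pos 1: 10011 XOR 10011 = 00000
  pos 6: 10110 XOR 10011 = 00101
  pos 8: 10110 XOR 10011 = 00101
  pos 10: 10100 XOR 10011 = 00111
  pos 12: 11100 XOR 10011 = 01111
Remainder (last 4 bits) = 1111. This is the CRC / FCS.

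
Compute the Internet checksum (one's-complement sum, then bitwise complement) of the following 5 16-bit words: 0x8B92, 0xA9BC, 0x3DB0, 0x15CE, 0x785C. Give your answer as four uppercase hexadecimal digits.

FED5

One's-complement addition (fold any carry out of bit 15 back into bit 0):
  0x8B92 + 0xA9BC = 0x1354E → wrap carry → 0x354F
  0x354F + 0x3DB0 = 0x072FF
  0x72FF + 0x15CE = 0x088CD
  0x88CD + 0x785C = 0x10129 → wrap carry → 0x012A
One's-complement sum = 0x012A.
Checksum = ~0x012A & 0xFFFF = 0xFED5.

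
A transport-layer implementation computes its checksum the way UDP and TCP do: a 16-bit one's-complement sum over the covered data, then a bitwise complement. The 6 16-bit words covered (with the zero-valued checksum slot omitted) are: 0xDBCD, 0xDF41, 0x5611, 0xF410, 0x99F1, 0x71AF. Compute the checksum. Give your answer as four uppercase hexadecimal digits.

EF2C

One's-complement addition (fold any carry out of bit 15 back into bit 0):
  0xDBCD + 0xDF41 = 0x1BB0E → wrap carry → 0xBB0F
  0xBB0F + 0x5611 = 0x11120 → wrap carry → 0x1121
  0x1121 + 0xF410 = 0x10531 → wrap carry → 0x0532
  0x0532 + 0x99F1 = 0x09F23
  0x9F23 + 0x71AF = 0x110D2 → wrap carry → 0x10D3
One's-complement sum = 0x10D3.
Checksum = ~0x10D3 & 0xFFFF = 0xEF2C.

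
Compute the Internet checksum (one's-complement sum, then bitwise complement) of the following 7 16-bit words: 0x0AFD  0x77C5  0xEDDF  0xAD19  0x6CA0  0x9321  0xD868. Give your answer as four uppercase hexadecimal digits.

0A19

One's-complement addition (fold any carry out of bit 15 back into bit 0):
  0x0AFD + 0x77C5 = 0x082C2
  0x82C2 + 0xEDDF = 0x170A1 → wrap carry → 0x70A2
  0x70A2 + 0xAD19 = 0x11DBB → wrap carry → 0x1DBC
  0x1DBC + 0x6CA0 = 0x08A5C
  0x8A5C + 0x9321 = 0x11D7D → wrap carry → 0x1D7E
  0x1D7E + 0xD868 = 0x0F5E6
One's-complement sum = 0xF5E6.
Checksum = ~0xF5E6 & 0xFFFF = 0x0A19.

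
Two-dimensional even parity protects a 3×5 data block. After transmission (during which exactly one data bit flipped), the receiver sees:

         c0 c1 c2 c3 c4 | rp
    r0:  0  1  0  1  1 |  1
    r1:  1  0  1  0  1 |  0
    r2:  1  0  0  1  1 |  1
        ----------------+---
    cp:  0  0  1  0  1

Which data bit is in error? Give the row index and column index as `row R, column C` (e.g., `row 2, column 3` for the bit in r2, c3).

row 1, column 1

Recompute each row's even parity and compare to rp:
  r0: data parity 1, sent rp 1 → ok
  r1: data parity 1, sent rp 0 → mismatch
  r2: data parity 1, sent rp 1 → ok
Recompute each column's even parity and compare to cp:
  c0: data parity 0, sent cp 0 → ok
  c1: data parity 1, sent cp 0 → mismatch
  c2: data parity 1, sent cp 1 → ok
  c3: data parity 0, sent cp 0 → ok
  c4: data parity 1, sent cp 1 → ok
Exactly one row (r1) and one column (c1) fail → the flipped bit is at their intersection.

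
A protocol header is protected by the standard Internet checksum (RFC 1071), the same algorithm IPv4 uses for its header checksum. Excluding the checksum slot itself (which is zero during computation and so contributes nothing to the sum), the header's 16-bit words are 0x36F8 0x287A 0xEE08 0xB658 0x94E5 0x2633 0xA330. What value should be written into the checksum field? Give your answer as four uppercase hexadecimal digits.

One's-complement addition (fold any carry out of bit 15 back into bit 0):
  0x36F8 + 0x287A = 0x05F72
  0x5F72 + 0xEE08 = 0x14D7A → wrap carry → 0x4D7B
  0x4D7B + 0xB658 = 0x103D3 → wrap carry → 0x03D4
  0x03D4 + 0x94E5 = 0x098B9
  0x98B9 + 0x2633 = 0x0BEEC
  0xBEEC + 0xA330 = 0x1621C → wrap carry → 0x621D
One's-complement sum = 0x621D.
Checksum = ~0x621D & 0xFFFF = 0x9DE2.

9DE2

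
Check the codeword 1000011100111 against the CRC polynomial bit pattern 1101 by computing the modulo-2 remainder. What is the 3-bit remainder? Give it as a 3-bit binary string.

000

Modulo-2 division of 1000011100111 by 1101:
  pos 0: 1000 XOR 1101 = 0101
  pos 1: 1010 XOR 1101 = 0111
  pos 2: 1111 XOR 1101 = 0010
  pos 4: 1011 XOR 1101 = 0110
  pos 5: 1100 XOR 1101 = 0001
  pos 8: 1011 XOR 1101 = 0110
  pos 9: 1101 XOR 1101 = 0000
Remainder = 000 (zero — the frame passes the CRC check).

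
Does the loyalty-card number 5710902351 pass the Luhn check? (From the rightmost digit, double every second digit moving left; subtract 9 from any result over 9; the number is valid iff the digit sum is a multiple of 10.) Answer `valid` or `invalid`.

From the right, keep odd positions and double even positions (subtract 9 from any doubled value over 9):
  doubled (positions 2,4,...): 1 4 9 2 1 → sum 17
  kept (positions 1,3,...): 1 3 0 0 7 → sum 11
Total = 28.
28 mod 10 = 8, so the number is invalid.

invalid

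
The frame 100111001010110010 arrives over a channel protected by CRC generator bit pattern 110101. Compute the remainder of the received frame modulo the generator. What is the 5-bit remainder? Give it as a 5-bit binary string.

Modulo-2 division of 100111001010110010 by 110101:
  pos 0: 100111 XOR 110101 = 010010
  pos 1: 100100 XOR 110101 = 010001
  pos 2: 100010 XOR 110101 = 010111
  pos 3: 101111 XOR 110101 = 011010
  pos 4: 110100 XOR 110101 = 000001
  pos 9: 110110 XOR 110101 = 000011
Remainder = 11010 (nonzero — an error is detected).

11010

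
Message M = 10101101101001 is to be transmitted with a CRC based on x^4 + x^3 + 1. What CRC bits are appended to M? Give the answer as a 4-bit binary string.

0001

Append 4 zeros: 101011011010010000. Divide by 11001 (XOR where the leading bit is 1):
  pos 0: 10101 XOR 11001 = 01100
  pos 1: 11001 XOR 11001 = 00000
  pos 7: 11010 XOR 11001 = 00011
  pos 10: 11010 XOR 11001 = 00011
  pos 13: 11000 XOR 11001 = 00001
Remainder (last 4 bits) = 0001. This is the CRC / FCS.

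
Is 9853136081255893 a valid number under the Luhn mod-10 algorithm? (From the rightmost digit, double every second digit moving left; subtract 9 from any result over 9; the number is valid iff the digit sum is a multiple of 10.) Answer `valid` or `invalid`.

invalid

From the right, keep odd positions and double even positions (subtract 9 from any doubled value over 9):
  doubled (positions 2,4,...): 9 1 4 7 3 2 1 9 → sum 36
  kept (positions 1,3,...): 3 8 5 1 0 3 3 8 → sum 31
Total = 67.
67 mod 10 = 7, so the number is invalid.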